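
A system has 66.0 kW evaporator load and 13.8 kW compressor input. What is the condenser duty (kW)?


Q_cond = Q_evap + W
Q_cond = 66.0 + 13.8
Q_cond = 79.8 kW

79.8


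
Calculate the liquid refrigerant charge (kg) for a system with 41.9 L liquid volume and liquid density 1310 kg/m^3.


Charge = V * rho / 1000
Charge = 41.9 * 1310 / 1000
Charge = 54.89 kg

54.89


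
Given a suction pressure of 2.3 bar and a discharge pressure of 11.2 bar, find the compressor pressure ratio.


PR = P_high / P_low
PR = 11.2 / 2.3
PR = 4.87

4.87


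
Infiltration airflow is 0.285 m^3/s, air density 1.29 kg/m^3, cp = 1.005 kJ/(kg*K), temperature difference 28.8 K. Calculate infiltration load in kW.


Q = V_dot * rho * cp * dT
Q = 0.285 * 1.29 * 1.005 * 28.8
Q = 10.641 kW

10.641


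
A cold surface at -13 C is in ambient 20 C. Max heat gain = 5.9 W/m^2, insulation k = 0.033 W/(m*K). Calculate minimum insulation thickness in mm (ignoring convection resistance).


dT = 20 - (-13) = 33 K
thickness = k * dT / q_max * 1000
thickness = 0.033 * 33 / 5.9 * 1000
thickness = 184.6 mm

184.6


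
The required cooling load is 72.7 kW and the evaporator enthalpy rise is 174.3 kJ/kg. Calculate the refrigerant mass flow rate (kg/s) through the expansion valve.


m_dot = Q / dh
m_dot = 72.7 / 174.3
m_dot = 0.4171 kg/s

0.4171


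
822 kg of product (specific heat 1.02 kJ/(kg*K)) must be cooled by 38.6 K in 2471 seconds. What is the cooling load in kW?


Q = m * cp * dT / t
Q = 822 * 1.02 * 38.6 / 2471
Q = 13.097 kW

13.097


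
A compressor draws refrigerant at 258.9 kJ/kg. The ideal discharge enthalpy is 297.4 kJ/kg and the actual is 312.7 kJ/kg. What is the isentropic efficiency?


dh_ideal = 297.4 - 258.9 = 38.5 kJ/kg
dh_actual = 312.7 - 258.9 = 53.8 kJ/kg
eta_s = dh_ideal / dh_actual = 38.5 / 53.8
eta_s = 0.7156

0.7156


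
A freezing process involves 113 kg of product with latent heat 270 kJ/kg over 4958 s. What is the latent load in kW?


Q_lat = m * h_fg / t
Q_lat = 113 * 270 / 4958
Q_lat = 6.15 kW

6.15


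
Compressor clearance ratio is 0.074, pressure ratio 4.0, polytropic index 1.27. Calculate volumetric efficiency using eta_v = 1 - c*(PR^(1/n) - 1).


PR^(1/n) = 4.0^(1/1.27) = 2.97894843
eta_v = 1 - 0.074 * (2.97894843 - 1)
eta_v = 0.8536

0.8536


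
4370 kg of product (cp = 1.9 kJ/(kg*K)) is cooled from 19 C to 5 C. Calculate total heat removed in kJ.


dT = 19 - (5) = 14 K
Q = m * cp * dT = 4370 * 1.9 * 14
Q = 116242 kJ

116242


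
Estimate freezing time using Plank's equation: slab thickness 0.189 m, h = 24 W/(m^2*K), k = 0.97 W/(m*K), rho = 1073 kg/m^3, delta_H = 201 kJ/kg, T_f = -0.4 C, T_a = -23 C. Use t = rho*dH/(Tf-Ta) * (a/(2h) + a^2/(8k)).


dT = -0.4 - (-23) = 22.6 K
term1 = a/(2h) = 0.189/(2*24) = 0.0039375
term2 = a^2/(8k) = 0.189^2/(8*0.97) = 0.004603221649
t = rho*dH*1000/dT * (term1 + term2)
t = 1073*201*1000/22.6 * (0.0039375 + 0.004603221649)
t = 81505 s

81505


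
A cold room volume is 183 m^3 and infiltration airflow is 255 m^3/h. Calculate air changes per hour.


ACH = flow / volume
ACH = 255 / 183
ACH = 1.393

1.393


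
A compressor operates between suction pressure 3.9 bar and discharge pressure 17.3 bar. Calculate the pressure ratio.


PR = P_high / P_low
PR = 17.3 / 3.9
PR = 4.436

4.436


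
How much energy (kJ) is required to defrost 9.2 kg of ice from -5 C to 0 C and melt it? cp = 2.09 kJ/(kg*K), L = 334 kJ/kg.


Sensible heat = cp * dT = 2.09 * 5 = 10.45 kJ/kg
Total per kg = 10.45 + 334 = 344.45 kJ/kg
Q = m * total = 9.2 * 344.45
Q = 3168.9 kJ

3168.9


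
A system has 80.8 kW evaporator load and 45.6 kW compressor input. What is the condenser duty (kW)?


Q_cond = Q_evap + W
Q_cond = 80.8 + 45.6
Q_cond = 126.4 kW

126.4


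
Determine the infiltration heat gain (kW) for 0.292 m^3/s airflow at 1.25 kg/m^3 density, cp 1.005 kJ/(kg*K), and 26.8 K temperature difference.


Q = V_dot * rho * cp * dT
Q = 0.292 * 1.25 * 1.005 * 26.8
Q = 9.831 kW

9.831


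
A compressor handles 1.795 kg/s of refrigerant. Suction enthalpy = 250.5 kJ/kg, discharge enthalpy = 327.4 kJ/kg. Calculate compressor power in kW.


dh = 327.4 - 250.5 = 76.9 kJ/kg
W = m_dot * dh = 1.795 * 76.9 = 138.04 kW

138.04


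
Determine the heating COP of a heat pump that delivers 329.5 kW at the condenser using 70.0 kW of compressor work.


COP_hp = Q_cond / W
COP_hp = 329.5 / 70.0
COP_hp = 4.707

4.707


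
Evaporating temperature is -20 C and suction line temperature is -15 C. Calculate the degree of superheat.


Superheat = T_suction - T_evap
Superheat = -15 - (-20)
Superheat = 5 K

5


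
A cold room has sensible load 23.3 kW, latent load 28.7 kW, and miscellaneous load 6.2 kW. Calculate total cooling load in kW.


Q_total = Q_s + Q_l + Q_misc
Q_total = 23.3 + 28.7 + 6.2
Q_total = 58.2 kW

58.2


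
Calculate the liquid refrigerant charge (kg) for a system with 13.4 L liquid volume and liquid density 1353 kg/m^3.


Charge = V * rho / 1000
Charge = 13.4 * 1353 / 1000
Charge = 18.13 kg

18.13


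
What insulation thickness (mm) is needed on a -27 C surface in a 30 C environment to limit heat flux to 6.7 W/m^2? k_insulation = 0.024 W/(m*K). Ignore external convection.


dT = 30 - (-27) = 57 K
thickness = k * dT / q_max * 1000
thickness = 0.024 * 57 / 6.7 * 1000
thickness = 204.2 mm

204.2


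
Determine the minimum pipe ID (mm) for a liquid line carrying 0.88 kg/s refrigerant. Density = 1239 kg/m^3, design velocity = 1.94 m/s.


A = m_dot / (rho * v) = 0.88 / (1239 * 1.94) = 0.0003661083514 m^2
d = sqrt(4*A/pi) * 1000
d = 21.6 mm

21.6


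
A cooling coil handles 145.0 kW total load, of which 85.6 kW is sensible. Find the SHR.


SHR = Q_sensible / Q_total
SHR = 85.6 / 145.0
SHR = 0.59

0.59


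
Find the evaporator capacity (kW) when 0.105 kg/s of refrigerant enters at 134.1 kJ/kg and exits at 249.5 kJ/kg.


dh = 249.5 - 134.1 = 115.4 kJ/kg
Q_evap = m_dot * dh = 0.105 * 115.4
Q_evap = 12.12 kW

12.12


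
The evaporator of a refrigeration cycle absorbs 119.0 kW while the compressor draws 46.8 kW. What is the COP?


COP = Q_evap / W
COP = 119.0 / 46.8
COP = 2.543

2.543


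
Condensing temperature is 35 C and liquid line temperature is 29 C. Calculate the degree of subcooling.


Subcooling = T_cond - T_liquid
Subcooling = 35 - 29
Subcooling = 6 K

6


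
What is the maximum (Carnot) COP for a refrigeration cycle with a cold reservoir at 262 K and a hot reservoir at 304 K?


dT = 304 - 262 = 42 K
COP_carnot = T_cold / dT = 262 / 42
COP_carnot = 6.238

6.238


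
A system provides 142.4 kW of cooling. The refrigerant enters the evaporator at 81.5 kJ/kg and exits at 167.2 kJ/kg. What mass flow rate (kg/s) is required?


dh = 167.2 - 81.5 = 85.7 kJ/kg
m_dot = Q / dh = 142.4 / 85.7 = 1.6616 kg/s

1.6616


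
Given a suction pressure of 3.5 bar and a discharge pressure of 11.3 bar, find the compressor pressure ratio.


PR = P_high / P_low
PR = 11.3 / 3.5
PR = 3.229

3.229


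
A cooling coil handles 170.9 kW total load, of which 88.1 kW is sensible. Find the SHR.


SHR = Q_sensible / Q_total
SHR = 88.1 / 170.9
SHR = 0.516

0.516


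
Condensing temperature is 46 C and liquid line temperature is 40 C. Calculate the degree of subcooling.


Subcooling = T_cond - T_liquid
Subcooling = 46 - 40
Subcooling = 6 K

6


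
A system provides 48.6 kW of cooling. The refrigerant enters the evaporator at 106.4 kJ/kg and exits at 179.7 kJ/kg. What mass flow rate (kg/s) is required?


dh = 179.7 - 106.4 = 73.3 kJ/kg
m_dot = Q / dh = 48.6 / 73.3 = 0.663 kg/s

0.663


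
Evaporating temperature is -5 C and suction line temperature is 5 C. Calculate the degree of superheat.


Superheat = T_suction - T_evap
Superheat = 5 - (-5)
Superheat = 10 K

10


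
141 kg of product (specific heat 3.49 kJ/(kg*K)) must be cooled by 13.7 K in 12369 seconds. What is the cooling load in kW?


Q = m * cp * dT / t
Q = 141 * 3.49 * 13.7 / 12369
Q = 0.545 kW

0.545


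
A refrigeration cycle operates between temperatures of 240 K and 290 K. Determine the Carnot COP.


dT = 290 - 240 = 50 K
COP_carnot = T_cold / dT = 240 / 50
COP_carnot = 4.8

4.8


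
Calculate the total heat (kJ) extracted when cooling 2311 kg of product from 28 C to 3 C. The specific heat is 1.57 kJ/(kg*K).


dT = 28 - (3) = 25 K
Q = m * cp * dT = 2311 * 1.57 * 25
Q = 90707 kJ

90707


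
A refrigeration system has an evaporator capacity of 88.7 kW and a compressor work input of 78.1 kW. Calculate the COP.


COP = Q_evap / W
COP = 88.7 / 78.1
COP = 1.136

1.136


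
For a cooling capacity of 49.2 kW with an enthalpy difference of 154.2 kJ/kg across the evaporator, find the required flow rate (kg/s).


m_dot = Q / dh
m_dot = 49.2 / 154.2
m_dot = 0.3191 kg/s

0.3191


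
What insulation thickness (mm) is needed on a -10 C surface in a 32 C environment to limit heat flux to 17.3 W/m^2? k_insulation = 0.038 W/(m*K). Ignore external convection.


dT = 32 - (-10) = 42 K
thickness = k * dT / q_max * 1000
thickness = 0.038 * 42 / 17.3 * 1000
thickness = 92.3 mm

92.3


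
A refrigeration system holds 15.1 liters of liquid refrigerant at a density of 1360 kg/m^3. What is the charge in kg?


Charge = V * rho / 1000
Charge = 15.1 * 1360 / 1000
Charge = 20.54 kg

20.54


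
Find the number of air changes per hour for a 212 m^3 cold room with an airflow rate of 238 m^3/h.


ACH = flow / volume
ACH = 238 / 212
ACH = 1.123

1.123


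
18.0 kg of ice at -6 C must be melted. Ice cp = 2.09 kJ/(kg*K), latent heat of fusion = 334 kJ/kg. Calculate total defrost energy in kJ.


Sensible heat = cp * dT = 2.09 * 6 = 12.54 kJ/kg
Total per kg = 12.54 + 334 = 346.54 kJ/kg
Q = m * total = 18.0 * 346.54
Q = 6237.7 kJ

6237.7


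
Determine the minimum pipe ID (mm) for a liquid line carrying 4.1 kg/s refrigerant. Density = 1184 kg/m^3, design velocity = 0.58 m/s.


A = m_dot / (rho * v) = 4.1 / (1184 * 0.58) = 0.005970410065 m^2
d = sqrt(4*A/pi) * 1000
d = 87.2 mm

87.2


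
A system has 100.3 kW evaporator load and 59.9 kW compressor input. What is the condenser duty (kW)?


Q_cond = Q_evap + W
Q_cond = 100.3 + 59.9
Q_cond = 160.2 kW

160.2


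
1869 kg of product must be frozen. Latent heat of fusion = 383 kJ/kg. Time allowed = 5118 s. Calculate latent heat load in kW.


Q_lat = m * h_fg / t
Q_lat = 1869 * 383 / 5118
Q_lat = 139.86 kW

139.86


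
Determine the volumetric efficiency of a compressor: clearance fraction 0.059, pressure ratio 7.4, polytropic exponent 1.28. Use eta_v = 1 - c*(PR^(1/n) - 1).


PR^(1/n) = 7.4^(1/1.28) = 4.77625253
eta_v = 1 - 0.059 * (4.77625253 - 1)
eta_v = 0.7772

0.7772


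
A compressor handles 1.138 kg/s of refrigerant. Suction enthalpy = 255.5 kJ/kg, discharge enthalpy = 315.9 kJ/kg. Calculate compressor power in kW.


dh = 315.9 - 255.5 = 60.4 kJ/kg
W = m_dot * dh = 1.138 * 60.4 = 68.74 kW

68.74


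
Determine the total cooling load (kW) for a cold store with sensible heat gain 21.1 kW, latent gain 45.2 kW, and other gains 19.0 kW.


Q_total = Q_s + Q_l + Q_misc
Q_total = 21.1 + 45.2 + 19.0
Q_total = 85.3 kW

85.3


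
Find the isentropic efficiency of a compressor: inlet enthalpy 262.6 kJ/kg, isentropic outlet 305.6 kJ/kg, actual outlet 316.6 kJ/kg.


dh_ideal = 305.6 - 262.6 = 43.0 kJ/kg
dh_actual = 316.6 - 262.6 = 54.0 kJ/kg
eta_s = dh_ideal / dh_actual = 43.0 / 54.0
eta_s = 0.7963

0.7963


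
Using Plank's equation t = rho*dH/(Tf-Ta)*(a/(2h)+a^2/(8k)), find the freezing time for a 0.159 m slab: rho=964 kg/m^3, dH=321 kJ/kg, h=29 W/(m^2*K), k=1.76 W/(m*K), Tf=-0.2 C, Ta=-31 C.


dT = -0.2 - (-31) = 30.8 K
term1 = a/(2h) = 0.159/(2*29) = 0.00274137931
term2 = a^2/(8k) = 0.159^2/(8*1.76) = 0.001795525568
t = rho*dH*1000/dT * (term1 + term2)
t = 964*321*1000/30.8 * (0.00274137931 + 0.001795525568)
t = 45582 s

45582


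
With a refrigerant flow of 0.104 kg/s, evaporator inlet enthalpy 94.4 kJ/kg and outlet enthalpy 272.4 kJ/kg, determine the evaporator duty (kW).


dh = 272.4 - 94.4 = 178.0 kJ/kg
Q_evap = m_dot * dh = 0.104 * 178.0
Q_evap = 18.51 kW

18.51


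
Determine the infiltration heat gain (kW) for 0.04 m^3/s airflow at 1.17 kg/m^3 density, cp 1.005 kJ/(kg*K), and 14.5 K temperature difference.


Q = V_dot * rho * cp * dT
Q = 0.04 * 1.17 * 1.005 * 14.5
Q = 0.682 kW

0.682


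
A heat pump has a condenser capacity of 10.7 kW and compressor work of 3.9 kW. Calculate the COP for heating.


COP_hp = Q_cond / W
COP_hp = 10.7 / 3.9
COP_hp = 2.744

2.744


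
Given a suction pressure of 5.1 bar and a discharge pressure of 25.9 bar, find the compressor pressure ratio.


PR = P_high / P_low
PR = 25.9 / 5.1
PR = 5.078

5.078


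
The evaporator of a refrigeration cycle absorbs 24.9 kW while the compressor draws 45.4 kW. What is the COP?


COP = Q_evap / W
COP = 24.9 / 45.4
COP = 0.548

0.548


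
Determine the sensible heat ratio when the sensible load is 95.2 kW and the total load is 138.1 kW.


SHR = Q_sensible / Q_total
SHR = 95.2 / 138.1
SHR = 0.689

0.689


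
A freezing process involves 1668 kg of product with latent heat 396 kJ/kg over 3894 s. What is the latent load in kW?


Q_lat = m * h_fg / t
Q_lat = 1668 * 396 / 3894
Q_lat = 169.63 kW

169.63


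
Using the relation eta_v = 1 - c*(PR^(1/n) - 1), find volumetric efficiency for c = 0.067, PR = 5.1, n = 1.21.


PR^(1/n) = 5.1^(1/1.21) = 3.84387044
eta_v = 1 - 0.067 * (3.84387044 - 1)
eta_v = 0.8095

0.8095


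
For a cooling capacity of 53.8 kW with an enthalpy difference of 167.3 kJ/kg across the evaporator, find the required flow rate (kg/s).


m_dot = Q / dh
m_dot = 53.8 / 167.3
m_dot = 0.3216 kg/s

0.3216


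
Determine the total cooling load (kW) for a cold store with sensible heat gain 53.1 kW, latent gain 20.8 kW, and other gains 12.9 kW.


Q_total = Q_s + Q_l + Q_misc
Q_total = 53.1 + 20.8 + 12.9
Q_total = 86.8 kW

86.8


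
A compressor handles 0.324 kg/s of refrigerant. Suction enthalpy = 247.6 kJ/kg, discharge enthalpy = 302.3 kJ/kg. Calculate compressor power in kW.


dh = 302.3 - 247.6 = 54.7 kJ/kg
W = m_dot * dh = 0.324 * 54.7 = 17.72 kW

17.72


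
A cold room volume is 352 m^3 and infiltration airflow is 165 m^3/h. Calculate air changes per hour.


ACH = flow / volume
ACH = 165 / 352
ACH = 0.469

0.469


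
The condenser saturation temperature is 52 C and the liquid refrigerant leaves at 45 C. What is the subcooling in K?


Subcooling = T_cond - T_liquid
Subcooling = 52 - 45
Subcooling = 7 K

7


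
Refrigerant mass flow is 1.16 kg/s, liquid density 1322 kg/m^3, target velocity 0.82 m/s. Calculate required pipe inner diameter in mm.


A = m_dot / (rho * v) = 1.16 / (1322 * 0.82) = 0.001070071215 m^2
d = sqrt(4*A/pi) * 1000
d = 36.9 mm

36.9


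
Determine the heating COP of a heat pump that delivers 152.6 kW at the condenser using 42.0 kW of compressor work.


COP_hp = Q_cond / W
COP_hp = 152.6 / 42.0
COP_hp = 3.633

3.633


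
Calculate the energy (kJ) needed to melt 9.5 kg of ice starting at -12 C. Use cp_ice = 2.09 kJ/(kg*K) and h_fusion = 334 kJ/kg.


Sensible heat = cp * dT = 2.09 * 12 = 25.08 kJ/kg
Total per kg = 25.08 + 334 = 359.08 kJ/kg
Q = m * total = 9.5 * 359.08
Q = 3411.3 kJ

3411.3


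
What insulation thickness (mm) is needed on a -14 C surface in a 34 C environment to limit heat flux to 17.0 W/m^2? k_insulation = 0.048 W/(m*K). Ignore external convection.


dT = 34 - (-14) = 48 K
thickness = k * dT / q_max * 1000
thickness = 0.048 * 48 / 17.0 * 1000
thickness = 135.5 mm

135.5


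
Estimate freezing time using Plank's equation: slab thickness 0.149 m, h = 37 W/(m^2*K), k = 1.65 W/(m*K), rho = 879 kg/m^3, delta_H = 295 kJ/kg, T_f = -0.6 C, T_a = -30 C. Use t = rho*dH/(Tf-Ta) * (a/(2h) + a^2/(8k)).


dT = -0.6 - (-30) = 29.4 K
term1 = a/(2h) = 0.149/(2*37) = 0.002013513514
term2 = a^2/(8k) = 0.149^2/(8*1.65) = 0.001681893939
t = rho*dH*1000/dT * (term1 + term2)
t = 879*295*1000/29.4 * (0.002013513514 + 0.001681893939)
t = 32593 s

32593


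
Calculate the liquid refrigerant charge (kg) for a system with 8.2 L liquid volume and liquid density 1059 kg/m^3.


Charge = V * rho / 1000
Charge = 8.2 * 1059 / 1000
Charge = 8.68 kg

8.68


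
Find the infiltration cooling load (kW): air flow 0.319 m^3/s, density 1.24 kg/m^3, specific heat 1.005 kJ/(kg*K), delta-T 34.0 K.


Q = V_dot * rho * cp * dT
Q = 0.319 * 1.24 * 1.005 * 34.0
Q = 13.516 kW

13.516


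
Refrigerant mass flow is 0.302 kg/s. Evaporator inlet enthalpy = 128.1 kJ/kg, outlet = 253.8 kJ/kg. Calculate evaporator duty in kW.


dh = 253.8 - 128.1 = 125.7 kJ/kg
Q_evap = m_dot * dh = 0.302 * 125.7
Q_evap = 37.96 kW

37.96


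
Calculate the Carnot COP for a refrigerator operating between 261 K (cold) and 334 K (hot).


dT = 334 - 261 = 73 K
COP_carnot = T_cold / dT = 261 / 73
COP_carnot = 3.575

3.575


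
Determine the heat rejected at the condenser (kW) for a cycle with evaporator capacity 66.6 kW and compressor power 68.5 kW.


Q_cond = Q_evap + W
Q_cond = 66.6 + 68.5
Q_cond = 135.1 kW

135.1


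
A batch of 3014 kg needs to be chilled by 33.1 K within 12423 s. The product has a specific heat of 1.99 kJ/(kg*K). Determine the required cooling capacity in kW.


Q = m * cp * dT / t
Q = 3014 * 1.99 * 33.1 / 12423
Q = 15.981 kW

15.981


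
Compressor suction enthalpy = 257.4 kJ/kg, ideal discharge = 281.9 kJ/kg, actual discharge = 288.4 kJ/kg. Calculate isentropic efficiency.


dh_ideal = 281.9 - 257.4 = 24.5 kJ/kg
dh_actual = 288.4 - 257.4 = 31.0 kJ/kg
eta_s = dh_ideal / dh_actual = 24.5 / 31.0
eta_s = 0.7903

0.7903


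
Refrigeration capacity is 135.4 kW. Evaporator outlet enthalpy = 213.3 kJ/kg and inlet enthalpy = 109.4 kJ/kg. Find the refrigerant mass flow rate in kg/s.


dh = 213.3 - 109.4 = 103.9 kJ/kg
m_dot = Q / dh = 135.4 / 103.9 = 1.3032 kg/s

1.3032


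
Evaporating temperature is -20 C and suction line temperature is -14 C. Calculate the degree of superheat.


Superheat = T_suction - T_evap
Superheat = -14 - (-20)
Superheat = 6 K

6


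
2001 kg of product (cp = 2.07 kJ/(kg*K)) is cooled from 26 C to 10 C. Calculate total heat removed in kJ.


dT = 26 - (10) = 16 K
Q = m * cp * dT = 2001 * 2.07 * 16
Q = 66273 kJ

66273


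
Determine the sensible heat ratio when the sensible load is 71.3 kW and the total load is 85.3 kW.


SHR = Q_sensible / Q_total
SHR = 71.3 / 85.3
SHR = 0.836

0.836


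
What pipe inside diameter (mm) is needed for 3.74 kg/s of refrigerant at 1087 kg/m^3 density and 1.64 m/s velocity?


A = m_dot / (rho * v) = 3.74 / (1087 * 1.64) = 0.002097964862 m^2
d = sqrt(4*A/pi) * 1000
d = 51.7 mm

51.7


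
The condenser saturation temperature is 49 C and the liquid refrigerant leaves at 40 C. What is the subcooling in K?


Subcooling = T_cond - T_liquid
Subcooling = 49 - 40
Subcooling = 9 K

9


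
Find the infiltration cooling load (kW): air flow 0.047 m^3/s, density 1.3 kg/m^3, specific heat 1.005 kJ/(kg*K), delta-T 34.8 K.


Q = V_dot * rho * cp * dT
Q = 0.047 * 1.3 * 1.005 * 34.8
Q = 2.137 kW

2.137


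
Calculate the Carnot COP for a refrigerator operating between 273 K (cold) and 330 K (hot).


dT = 330 - 273 = 57 K
COP_carnot = T_cold / dT = 273 / 57
COP_carnot = 4.789

4.789


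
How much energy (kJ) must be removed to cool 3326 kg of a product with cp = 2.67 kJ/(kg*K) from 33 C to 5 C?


dT = 33 - (5) = 28 K
Q = m * cp * dT = 3326 * 2.67 * 28
Q = 248652 kJ

248652


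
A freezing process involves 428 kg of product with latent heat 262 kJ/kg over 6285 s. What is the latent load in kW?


Q_lat = m * h_fg / t
Q_lat = 428 * 262 / 6285
Q_lat = 17.84 kW

17.84


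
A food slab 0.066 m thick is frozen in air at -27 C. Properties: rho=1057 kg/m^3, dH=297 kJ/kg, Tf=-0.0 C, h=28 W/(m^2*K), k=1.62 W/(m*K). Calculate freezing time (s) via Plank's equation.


dT = -0.0 - (-27) = 27.0 K
term1 = a/(2h) = 0.066/(2*28) = 0.001178571429
term2 = a^2/(8k) = 0.066^2/(8*1.62) = 0.0003361111111
t = rho*dH*1000/dT * (term1 + term2)
t = 1057*297*1000/27.0 * (0.001178571429 + 0.0003361111111)
t = 17611 s

17611


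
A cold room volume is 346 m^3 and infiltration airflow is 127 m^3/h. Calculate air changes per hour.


ACH = flow / volume
ACH = 127 / 346
ACH = 0.367

0.367


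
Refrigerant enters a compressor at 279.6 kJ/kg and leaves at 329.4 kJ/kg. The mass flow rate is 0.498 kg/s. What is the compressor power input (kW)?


dh = 329.4 - 279.6 = 49.8 kJ/kg
W = m_dot * dh = 0.498 * 49.8 = 24.8 kW

24.8


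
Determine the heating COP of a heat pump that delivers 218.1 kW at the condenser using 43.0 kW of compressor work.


COP_hp = Q_cond / W
COP_hp = 218.1 / 43.0
COP_hp = 5.072

5.072


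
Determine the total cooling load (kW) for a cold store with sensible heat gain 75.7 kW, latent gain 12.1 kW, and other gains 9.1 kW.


Q_total = Q_s + Q_l + Q_misc
Q_total = 75.7 + 12.1 + 9.1
Q_total = 96.9 kW

96.9


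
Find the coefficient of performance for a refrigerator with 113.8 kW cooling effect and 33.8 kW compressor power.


COP = Q_evap / W
COP = 113.8 / 33.8
COP = 3.367

3.367


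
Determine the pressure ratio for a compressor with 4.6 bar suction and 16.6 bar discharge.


PR = P_high / P_low
PR = 16.6 / 4.6
PR = 3.609

3.609


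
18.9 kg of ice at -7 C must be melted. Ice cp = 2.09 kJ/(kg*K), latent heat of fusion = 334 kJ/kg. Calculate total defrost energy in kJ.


Sensible heat = cp * dT = 2.09 * 7 = 14.63 kJ/kg
Total per kg = 14.63 + 334 = 348.63 kJ/kg
Q = m * total = 18.9 * 348.63
Q = 6589.1 kJ

6589.1


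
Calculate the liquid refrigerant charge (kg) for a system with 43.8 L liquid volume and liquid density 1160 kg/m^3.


Charge = V * rho / 1000
Charge = 43.8 * 1160 / 1000
Charge = 50.81 kg

50.81


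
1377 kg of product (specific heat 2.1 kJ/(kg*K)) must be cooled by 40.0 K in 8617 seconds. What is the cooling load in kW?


Q = m * cp * dT / t
Q = 1377 * 2.1 * 40.0 / 8617
Q = 13.423 kW

13.423


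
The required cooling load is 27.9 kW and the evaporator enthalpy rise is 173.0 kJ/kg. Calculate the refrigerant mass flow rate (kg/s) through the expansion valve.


m_dot = Q / dh
m_dot = 27.9 / 173.0
m_dot = 0.1613 kg/s

0.1613


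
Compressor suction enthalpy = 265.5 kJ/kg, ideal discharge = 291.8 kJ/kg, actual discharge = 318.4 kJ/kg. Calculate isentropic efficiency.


dh_ideal = 291.8 - 265.5 = 26.3 kJ/kg
dh_actual = 318.4 - 265.5 = 52.9 kJ/kg
eta_s = dh_ideal / dh_actual = 26.3 / 52.9
eta_s = 0.4972

0.4972


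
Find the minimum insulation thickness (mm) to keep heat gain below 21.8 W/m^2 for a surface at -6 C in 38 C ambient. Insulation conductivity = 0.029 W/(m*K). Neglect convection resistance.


dT = 38 - (-6) = 44 K
thickness = k * dT / q_max * 1000
thickness = 0.029 * 44 / 21.8 * 1000
thickness = 58.5 mm

58.5


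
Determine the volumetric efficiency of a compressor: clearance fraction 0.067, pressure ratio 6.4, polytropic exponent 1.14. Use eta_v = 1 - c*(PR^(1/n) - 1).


PR^(1/n) = 6.4^(1/1.14) = 5.09536636
eta_v = 1 - 0.067 * (5.09536636 - 1)
eta_v = 0.7256

0.7256


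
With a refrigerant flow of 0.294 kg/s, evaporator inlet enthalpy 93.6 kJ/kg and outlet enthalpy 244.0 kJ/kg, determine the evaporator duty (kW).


dh = 244.0 - 93.6 = 150.4 kJ/kg
Q_evap = m_dot * dh = 0.294 * 150.4
Q_evap = 44.22 kW

44.22


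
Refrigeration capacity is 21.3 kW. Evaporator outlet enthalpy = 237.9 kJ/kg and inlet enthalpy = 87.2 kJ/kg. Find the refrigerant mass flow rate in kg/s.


dh = 237.9 - 87.2 = 150.7 kJ/kg
m_dot = Q / dh = 21.3 / 150.7 = 0.1413 kg/s

0.1413


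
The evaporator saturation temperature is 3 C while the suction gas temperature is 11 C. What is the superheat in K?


Superheat = T_suction - T_evap
Superheat = 11 - (3)
Superheat = 8 K

8


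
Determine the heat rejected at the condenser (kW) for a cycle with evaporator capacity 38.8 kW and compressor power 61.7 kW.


Q_cond = Q_evap + W
Q_cond = 38.8 + 61.7
Q_cond = 100.5 kW

100.5


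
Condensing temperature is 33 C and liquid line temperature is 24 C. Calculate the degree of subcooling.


Subcooling = T_cond - T_liquid
Subcooling = 33 - 24
Subcooling = 9 K

9


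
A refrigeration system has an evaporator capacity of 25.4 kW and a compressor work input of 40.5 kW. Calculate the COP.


COP = Q_evap / W
COP = 25.4 / 40.5
COP = 0.627

0.627


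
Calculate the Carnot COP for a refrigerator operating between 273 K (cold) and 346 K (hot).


dT = 346 - 273 = 73 K
COP_carnot = T_cold / dT = 273 / 73
COP_carnot = 3.74

3.74


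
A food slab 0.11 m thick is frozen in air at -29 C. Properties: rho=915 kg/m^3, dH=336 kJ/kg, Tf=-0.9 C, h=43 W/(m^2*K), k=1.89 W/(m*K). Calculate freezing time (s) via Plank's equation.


dT = -0.9 - (-29) = 28.1 K
term1 = a/(2h) = 0.11/(2*43) = 0.001279069767
term2 = a^2/(8k) = 0.11^2/(8*1.89) = 0.0008002645503
t = rho*dH*1000/dT * (term1 + term2)
t = 915*336*1000/28.1 * (0.001279069767 + 0.0008002645503)
t = 22750 s

22750


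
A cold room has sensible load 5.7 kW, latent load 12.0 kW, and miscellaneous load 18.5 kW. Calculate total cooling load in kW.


Q_total = Q_s + Q_l + Q_misc
Q_total = 5.7 + 12.0 + 18.5
Q_total = 36.2 kW

36.2


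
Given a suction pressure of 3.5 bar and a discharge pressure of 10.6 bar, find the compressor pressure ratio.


PR = P_high / P_low
PR = 10.6 / 3.5
PR = 3.029

3.029


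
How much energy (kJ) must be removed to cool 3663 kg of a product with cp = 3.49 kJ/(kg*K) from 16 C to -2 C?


dT = 16 - (-2) = 18 K
Q = m * cp * dT = 3663 * 3.49 * 18
Q = 230110 kJ

230110


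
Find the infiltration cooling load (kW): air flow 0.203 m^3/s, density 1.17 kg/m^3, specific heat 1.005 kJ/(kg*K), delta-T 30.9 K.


Q = V_dot * rho * cp * dT
Q = 0.203 * 1.17 * 1.005 * 30.9
Q = 7.376 kW

7.376


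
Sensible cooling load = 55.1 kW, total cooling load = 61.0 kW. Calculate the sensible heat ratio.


SHR = Q_sensible / Q_total
SHR = 55.1 / 61.0
SHR = 0.903

0.903


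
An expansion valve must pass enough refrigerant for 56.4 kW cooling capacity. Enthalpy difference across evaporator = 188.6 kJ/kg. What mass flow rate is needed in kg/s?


m_dot = Q / dh
m_dot = 56.4 / 188.6
m_dot = 0.299 kg/s

0.299


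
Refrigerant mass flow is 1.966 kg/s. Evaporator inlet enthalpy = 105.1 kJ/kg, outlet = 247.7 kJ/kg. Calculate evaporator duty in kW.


dh = 247.7 - 105.1 = 142.6 kJ/kg
Q_evap = m_dot * dh = 1.966 * 142.6
Q_evap = 280.35 kW

280.35


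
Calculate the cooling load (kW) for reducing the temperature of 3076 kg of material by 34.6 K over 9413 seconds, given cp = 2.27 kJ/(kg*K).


Q = m * cp * dT / t
Q = 3076 * 2.27 * 34.6 / 9413
Q = 25.666 kW

25.666


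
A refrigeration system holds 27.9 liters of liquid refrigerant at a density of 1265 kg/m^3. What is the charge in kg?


Charge = V * rho / 1000
Charge = 27.9 * 1265 / 1000
Charge = 35.29 kg

35.29


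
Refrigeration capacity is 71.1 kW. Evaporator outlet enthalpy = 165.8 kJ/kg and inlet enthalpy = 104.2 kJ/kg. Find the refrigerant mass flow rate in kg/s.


dh = 165.8 - 104.2 = 61.6 kJ/kg
m_dot = Q / dh = 71.1 / 61.6 = 1.1542 kg/s

1.1542


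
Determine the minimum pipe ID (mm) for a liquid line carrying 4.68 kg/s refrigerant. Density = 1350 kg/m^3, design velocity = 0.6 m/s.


A = m_dot / (rho * v) = 4.68 / (1350 * 0.6) = 0.005777777778 m^2
d = sqrt(4*A/pi) * 1000
d = 85.8 mm

85.8


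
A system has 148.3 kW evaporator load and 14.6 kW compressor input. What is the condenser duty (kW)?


Q_cond = Q_evap + W
Q_cond = 148.3 + 14.6
Q_cond = 162.9 kW

162.9


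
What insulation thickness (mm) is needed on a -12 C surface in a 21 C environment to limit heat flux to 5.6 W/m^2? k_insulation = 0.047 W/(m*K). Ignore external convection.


dT = 21 - (-12) = 33 K
thickness = k * dT / q_max * 1000
thickness = 0.047 * 33 / 5.6 * 1000
thickness = 277.0 mm

277.0


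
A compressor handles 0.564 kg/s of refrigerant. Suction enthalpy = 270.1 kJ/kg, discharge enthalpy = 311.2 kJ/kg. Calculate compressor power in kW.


dh = 311.2 - 270.1 = 41.1 kJ/kg
W = m_dot * dh = 0.564 * 41.1 = 23.18 kW

23.18


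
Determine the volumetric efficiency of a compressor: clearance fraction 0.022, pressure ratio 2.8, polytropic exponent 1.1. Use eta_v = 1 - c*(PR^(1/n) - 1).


PR^(1/n) = 2.8^(1/1.1) = 2.54980695
eta_v = 1 - 0.022 * (2.54980695 - 1)
eta_v = 0.9659

0.9659


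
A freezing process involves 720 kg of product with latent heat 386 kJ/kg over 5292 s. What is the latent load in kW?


Q_lat = m * h_fg / t
Q_lat = 720 * 386 / 5292
Q_lat = 52.52 kW

52.52


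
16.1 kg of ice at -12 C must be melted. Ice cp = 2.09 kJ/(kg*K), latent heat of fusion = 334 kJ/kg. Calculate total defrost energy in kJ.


Sensible heat = cp * dT = 2.09 * 12 = 25.08 kJ/kg
Total per kg = 25.08 + 334 = 359.08 kJ/kg
Q = m * total = 16.1 * 359.08
Q = 5781.2 kJ

5781.2


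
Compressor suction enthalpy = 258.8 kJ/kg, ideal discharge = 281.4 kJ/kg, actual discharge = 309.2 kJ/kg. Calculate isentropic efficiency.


dh_ideal = 281.4 - 258.8 = 22.6 kJ/kg
dh_actual = 309.2 - 258.8 = 50.4 kJ/kg
eta_s = dh_ideal / dh_actual = 22.6 / 50.4
eta_s = 0.4484

0.4484


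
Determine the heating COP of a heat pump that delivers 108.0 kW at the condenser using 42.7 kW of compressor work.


COP_hp = Q_cond / W
COP_hp = 108.0 / 42.7
COP_hp = 2.529

2.529


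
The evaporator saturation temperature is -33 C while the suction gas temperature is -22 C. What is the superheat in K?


Superheat = T_suction - T_evap
Superheat = -22 - (-33)
Superheat = 11 K

11


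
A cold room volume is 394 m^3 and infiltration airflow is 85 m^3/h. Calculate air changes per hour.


ACH = flow / volume
ACH = 85 / 394
ACH = 0.216

0.216


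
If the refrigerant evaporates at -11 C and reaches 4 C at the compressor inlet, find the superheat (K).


Superheat = T_suction - T_evap
Superheat = 4 - (-11)
Superheat = 15 K

15


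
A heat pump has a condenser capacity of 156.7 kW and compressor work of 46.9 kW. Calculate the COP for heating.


COP_hp = Q_cond / W
COP_hp = 156.7 / 46.9
COP_hp = 3.341

3.341


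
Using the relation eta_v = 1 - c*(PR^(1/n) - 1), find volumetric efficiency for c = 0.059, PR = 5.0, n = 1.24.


PR^(1/n) = 5.0^(1/1.24) = 3.661723
eta_v = 1 - 0.059 * (3.661723 - 1)
eta_v = 0.843

0.843


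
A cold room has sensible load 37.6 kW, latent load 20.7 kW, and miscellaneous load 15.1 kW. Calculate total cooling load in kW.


Q_total = Q_s + Q_l + Q_misc
Q_total = 37.6 + 20.7 + 15.1
Q_total = 73.4 kW

73.4


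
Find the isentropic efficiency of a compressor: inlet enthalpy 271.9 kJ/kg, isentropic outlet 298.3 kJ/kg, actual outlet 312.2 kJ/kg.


dh_ideal = 298.3 - 271.9 = 26.4 kJ/kg
dh_actual = 312.2 - 271.9 = 40.3 kJ/kg
eta_s = dh_ideal / dh_actual = 26.4 / 40.3
eta_s = 0.6551

0.6551


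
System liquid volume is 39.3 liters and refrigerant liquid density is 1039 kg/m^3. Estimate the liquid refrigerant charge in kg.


Charge = V * rho / 1000
Charge = 39.3 * 1039 / 1000
Charge = 40.83 kg

40.83


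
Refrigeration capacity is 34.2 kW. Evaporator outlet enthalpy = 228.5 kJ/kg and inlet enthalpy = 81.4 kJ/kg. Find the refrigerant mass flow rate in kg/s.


dh = 228.5 - 81.4 = 147.1 kJ/kg
m_dot = Q / dh = 34.2 / 147.1 = 0.2325 kg/s

0.2325


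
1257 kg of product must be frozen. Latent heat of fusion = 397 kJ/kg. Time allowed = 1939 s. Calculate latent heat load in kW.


Q_lat = m * h_fg / t
Q_lat = 1257 * 397 / 1939
Q_lat = 257.36 kW

257.36


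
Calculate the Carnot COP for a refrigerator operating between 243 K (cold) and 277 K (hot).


dT = 277 - 243 = 34 K
COP_carnot = T_cold / dT = 243 / 34
COP_carnot = 7.147

7.147


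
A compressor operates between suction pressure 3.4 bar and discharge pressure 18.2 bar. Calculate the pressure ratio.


PR = P_high / P_low
PR = 18.2 / 3.4
PR = 5.353

5.353


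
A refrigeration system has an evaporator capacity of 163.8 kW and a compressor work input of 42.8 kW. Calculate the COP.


COP = Q_evap / W
COP = 163.8 / 42.8
COP = 3.827

3.827


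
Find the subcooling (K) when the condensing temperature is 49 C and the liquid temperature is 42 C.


Subcooling = T_cond - T_liquid
Subcooling = 49 - 42
Subcooling = 7 K

7


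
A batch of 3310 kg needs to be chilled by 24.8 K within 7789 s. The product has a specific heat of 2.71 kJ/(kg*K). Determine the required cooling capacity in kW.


Q = m * cp * dT / t
Q = 3310 * 2.71 * 24.8 / 7789
Q = 28.561 kW

28.561


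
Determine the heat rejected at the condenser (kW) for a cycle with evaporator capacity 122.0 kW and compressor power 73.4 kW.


Q_cond = Q_evap + W
Q_cond = 122.0 + 73.4
Q_cond = 195.4 kW

195.4


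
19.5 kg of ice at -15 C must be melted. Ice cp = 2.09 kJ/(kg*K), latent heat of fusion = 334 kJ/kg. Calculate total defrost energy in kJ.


Sensible heat = cp * dT = 2.09 * 15 = 31.35 kJ/kg
Total per kg = 31.35 + 334 = 365.35 kJ/kg
Q = m * total = 19.5 * 365.35
Q = 7124.3 kJ

7124.3


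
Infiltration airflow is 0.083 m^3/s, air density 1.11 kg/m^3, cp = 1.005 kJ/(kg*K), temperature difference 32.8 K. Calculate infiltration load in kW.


Q = V_dot * rho * cp * dT
Q = 0.083 * 1.11 * 1.005 * 32.8
Q = 3.037 kW

3.037


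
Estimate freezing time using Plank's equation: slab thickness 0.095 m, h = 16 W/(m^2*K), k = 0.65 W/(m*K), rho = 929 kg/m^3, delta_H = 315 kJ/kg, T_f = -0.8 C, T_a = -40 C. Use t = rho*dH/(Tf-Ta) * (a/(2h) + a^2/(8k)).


dT = -0.8 - (-40) = 39.2 K
term1 = a/(2h) = 0.095/(2*16) = 0.00296875
term2 = a^2/(8k) = 0.095^2/(8*0.65) = 0.001735576923
t = rho*dH*1000/dT * (term1 + term2)
t = 929*315*1000/39.2 * (0.00296875 + 0.001735576923)
t = 35119 s

35119


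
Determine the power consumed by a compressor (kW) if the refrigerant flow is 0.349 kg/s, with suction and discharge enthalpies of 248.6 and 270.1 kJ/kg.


dh = 270.1 - 248.6 = 21.5 kJ/kg
W = m_dot * dh = 0.349 * 21.5 = 7.5 kW

7.5


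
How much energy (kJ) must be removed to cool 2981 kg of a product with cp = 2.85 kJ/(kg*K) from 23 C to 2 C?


dT = 23 - (2) = 21 K
Q = m * cp * dT = 2981 * 2.85 * 21
Q = 178413 kJ

178413


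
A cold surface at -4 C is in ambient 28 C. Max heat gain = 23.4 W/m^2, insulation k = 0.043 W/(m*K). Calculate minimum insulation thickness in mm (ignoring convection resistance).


dT = 28 - (-4) = 32 K
thickness = k * dT / q_max * 1000
thickness = 0.043 * 32 / 23.4 * 1000
thickness = 58.8 mm

58.8


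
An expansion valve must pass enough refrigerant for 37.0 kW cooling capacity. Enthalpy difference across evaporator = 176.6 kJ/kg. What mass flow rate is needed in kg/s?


m_dot = Q / dh
m_dot = 37.0 / 176.6
m_dot = 0.2095 kg/s

0.2095


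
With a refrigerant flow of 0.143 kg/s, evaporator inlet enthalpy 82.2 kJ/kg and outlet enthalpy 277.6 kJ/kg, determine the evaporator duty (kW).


dh = 277.6 - 82.2 = 195.4 kJ/kg
Q_evap = m_dot * dh = 0.143 * 195.4
Q_evap = 27.94 kW

27.94


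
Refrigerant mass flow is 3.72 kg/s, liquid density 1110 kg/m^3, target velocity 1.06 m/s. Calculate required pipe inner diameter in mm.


A = m_dot / (rho * v) = 3.72 / (1110 * 1.06) = 0.003161652218 m^2
d = sqrt(4*A/pi) * 1000
d = 63.4 mm

63.4


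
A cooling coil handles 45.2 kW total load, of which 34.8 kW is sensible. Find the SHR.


SHR = Q_sensible / Q_total
SHR = 34.8 / 45.2
SHR = 0.77

0.77


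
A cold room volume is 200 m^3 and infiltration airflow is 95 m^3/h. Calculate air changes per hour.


ACH = flow / volume
ACH = 95 / 200
ACH = 0.475

0.475


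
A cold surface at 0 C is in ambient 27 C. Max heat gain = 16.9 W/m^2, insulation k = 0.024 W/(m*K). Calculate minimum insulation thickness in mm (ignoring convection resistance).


dT = 27 - (0) = 27 K
thickness = k * dT / q_max * 1000
thickness = 0.024 * 27 / 16.9 * 1000
thickness = 38.3 mm

38.3


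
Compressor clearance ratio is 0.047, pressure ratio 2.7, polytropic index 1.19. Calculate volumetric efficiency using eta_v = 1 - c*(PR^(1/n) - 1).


PR^(1/n) = 2.7^(1/1.19) = 2.30404288
eta_v = 1 - 0.047 * (2.30404288 - 1)
eta_v = 0.9387

0.9387


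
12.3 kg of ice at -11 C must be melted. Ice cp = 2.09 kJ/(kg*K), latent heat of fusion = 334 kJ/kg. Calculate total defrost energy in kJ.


Sensible heat = cp * dT = 2.09 * 11 = 22.99 kJ/kg
Total per kg = 22.99 + 334 = 356.99 kJ/kg
Q = m * total = 12.3 * 356.99
Q = 4391.0 kJ

4391.0


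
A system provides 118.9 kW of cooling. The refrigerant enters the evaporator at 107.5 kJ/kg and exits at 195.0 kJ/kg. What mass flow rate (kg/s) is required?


dh = 195.0 - 107.5 = 87.5 kJ/kg
m_dot = Q / dh = 118.9 / 87.5 = 1.3589 kg/s

1.3589


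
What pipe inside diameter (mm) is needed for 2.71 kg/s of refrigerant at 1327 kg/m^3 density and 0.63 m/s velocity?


A = m_dot / (rho * v) = 2.71 / (1327 * 0.63) = 0.003241588019 m^2
d = sqrt(4*A/pi) * 1000
d = 64.2 mm

64.2


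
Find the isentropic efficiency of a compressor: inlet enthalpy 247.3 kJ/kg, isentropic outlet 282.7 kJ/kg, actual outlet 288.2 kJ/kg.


dh_ideal = 282.7 - 247.3 = 35.4 kJ/kg
dh_actual = 288.2 - 247.3 = 40.9 kJ/kg
eta_s = dh_ideal / dh_actual = 35.4 / 40.9
eta_s = 0.8655

0.8655


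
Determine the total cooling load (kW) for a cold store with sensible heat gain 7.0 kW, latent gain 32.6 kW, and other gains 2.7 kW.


Q_total = Q_s + Q_l + Q_misc
Q_total = 7.0 + 32.6 + 2.7
Q_total = 42.3 kW

42.3


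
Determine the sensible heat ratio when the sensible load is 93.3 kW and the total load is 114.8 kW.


SHR = Q_sensible / Q_total
SHR = 93.3 / 114.8
SHR = 0.813

0.813


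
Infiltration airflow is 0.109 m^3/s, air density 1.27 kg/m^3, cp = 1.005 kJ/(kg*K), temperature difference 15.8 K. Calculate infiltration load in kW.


Q = V_dot * rho * cp * dT
Q = 0.109 * 1.27 * 1.005 * 15.8
Q = 2.198 kW

2.198


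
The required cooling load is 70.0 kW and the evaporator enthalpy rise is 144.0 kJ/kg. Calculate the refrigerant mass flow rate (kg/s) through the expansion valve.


m_dot = Q / dh
m_dot = 70.0 / 144.0
m_dot = 0.4861 kg/s

0.4861


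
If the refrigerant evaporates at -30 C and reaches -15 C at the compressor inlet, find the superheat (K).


Superheat = T_suction - T_evap
Superheat = -15 - (-30)
Superheat = 15 K

15


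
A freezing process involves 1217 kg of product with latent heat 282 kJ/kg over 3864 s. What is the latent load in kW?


Q_lat = m * h_fg / t
Q_lat = 1217 * 282 / 3864
Q_lat = 88.82 kW

88.82


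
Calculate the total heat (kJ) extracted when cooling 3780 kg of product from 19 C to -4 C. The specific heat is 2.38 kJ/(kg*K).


dT = 19 - (-4) = 23 K
Q = m * cp * dT = 3780 * 2.38 * 23
Q = 206917 kJ

206917


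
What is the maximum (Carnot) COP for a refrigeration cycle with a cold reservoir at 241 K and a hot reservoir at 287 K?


dT = 287 - 241 = 46 K
COP_carnot = T_cold / dT = 241 / 46
COP_carnot = 5.239

5.239


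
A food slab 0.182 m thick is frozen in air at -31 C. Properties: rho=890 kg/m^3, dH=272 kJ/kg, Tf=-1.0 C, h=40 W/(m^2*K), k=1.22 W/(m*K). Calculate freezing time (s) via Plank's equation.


dT = -1.0 - (-31) = 30.0 K
term1 = a/(2h) = 0.182/(2*40) = 0.002275
term2 = a^2/(8k) = 0.182^2/(8*1.22) = 0.003393852459
t = rho*dH*1000/dT * (term1 + term2)
t = 890*272*1000/30.0 * (0.002275 + 0.003393852459)
t = 45744 s

45744


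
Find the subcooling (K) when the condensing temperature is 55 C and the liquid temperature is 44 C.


Subcooling = T_cond - T_liquid
Subcooling = 55 - 44
Subcooling = 11 K

11
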